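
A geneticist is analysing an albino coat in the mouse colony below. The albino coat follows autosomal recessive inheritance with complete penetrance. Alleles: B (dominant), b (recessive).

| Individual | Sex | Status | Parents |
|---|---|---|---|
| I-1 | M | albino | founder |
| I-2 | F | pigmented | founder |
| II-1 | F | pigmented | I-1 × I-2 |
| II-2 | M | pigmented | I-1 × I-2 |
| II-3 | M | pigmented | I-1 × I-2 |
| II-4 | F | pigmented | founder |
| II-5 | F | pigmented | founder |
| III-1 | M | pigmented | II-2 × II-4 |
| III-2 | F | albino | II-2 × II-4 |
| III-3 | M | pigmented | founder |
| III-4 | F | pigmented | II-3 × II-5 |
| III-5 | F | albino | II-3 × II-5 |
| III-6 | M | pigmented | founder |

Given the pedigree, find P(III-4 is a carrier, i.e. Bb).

2/3

II-3 is pigmented so carries B and received b from I-1 (bb), so II-3 is Bb.
II-5 is pigmented so carries B and passed b to III-5 (bb), so II-5 is Bb.
Their cross gives offspring ratios 1/4 BB : 1/2 Bb : 1/4 bb. Conditioning on III-4 being pigmented, P(Bb) = 1/2 / 3/4 = 2/3.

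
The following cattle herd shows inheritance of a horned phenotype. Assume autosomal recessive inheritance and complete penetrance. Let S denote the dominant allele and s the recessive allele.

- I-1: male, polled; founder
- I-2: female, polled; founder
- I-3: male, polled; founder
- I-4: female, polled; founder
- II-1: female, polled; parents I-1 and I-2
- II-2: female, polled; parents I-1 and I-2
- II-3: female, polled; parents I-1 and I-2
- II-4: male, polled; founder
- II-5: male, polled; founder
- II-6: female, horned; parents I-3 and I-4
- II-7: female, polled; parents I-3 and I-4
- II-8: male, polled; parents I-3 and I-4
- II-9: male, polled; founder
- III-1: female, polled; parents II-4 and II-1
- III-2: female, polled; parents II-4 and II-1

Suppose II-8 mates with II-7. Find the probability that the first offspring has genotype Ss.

4/9

I-3 is polled so carries S and passed s to II-6 (ss), so I-3 is Ss.
I-4 is polled so carries S and passed s to II-6 (ss), so I-4 is Ss.
II-8 is a polled offspring of I-3 (Ss) × I-4 (Ss), whose cross gives 1/4 SS : 1/2 Ss : 1/4 ss; conditioning on being polled, II-8 is SS with probability 1/3, Ss with probability 2/3.
II-7 is a polled offspring of I-3 (Ss) × I-4 (Ss), whose cross gives 1/4 SS : 1/2 Ss : 1/4 ss; conditioning on being polled, II-7 is SS with probability 1/3, Ss with probability 2/3.
Summing over parental genotype combinations, P(offspring has genotype Ss) = 2/9·1/2 + 2/9·1/2 + 4/9·1/2 = 4/9.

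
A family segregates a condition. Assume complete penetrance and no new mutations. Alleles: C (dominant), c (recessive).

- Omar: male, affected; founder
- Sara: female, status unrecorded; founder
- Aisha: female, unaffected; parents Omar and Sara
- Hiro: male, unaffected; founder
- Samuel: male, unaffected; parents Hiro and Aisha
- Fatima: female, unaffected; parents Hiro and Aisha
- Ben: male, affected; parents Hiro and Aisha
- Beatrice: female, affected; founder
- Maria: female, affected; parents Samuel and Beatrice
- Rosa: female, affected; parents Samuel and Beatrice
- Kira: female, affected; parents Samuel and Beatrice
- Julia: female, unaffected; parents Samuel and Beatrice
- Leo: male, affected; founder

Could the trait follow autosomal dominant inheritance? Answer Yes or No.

No

Under autosomal dominant, Ben (affected, male) cannot arise from Hiro (unaffected) × Aisha (unaffected).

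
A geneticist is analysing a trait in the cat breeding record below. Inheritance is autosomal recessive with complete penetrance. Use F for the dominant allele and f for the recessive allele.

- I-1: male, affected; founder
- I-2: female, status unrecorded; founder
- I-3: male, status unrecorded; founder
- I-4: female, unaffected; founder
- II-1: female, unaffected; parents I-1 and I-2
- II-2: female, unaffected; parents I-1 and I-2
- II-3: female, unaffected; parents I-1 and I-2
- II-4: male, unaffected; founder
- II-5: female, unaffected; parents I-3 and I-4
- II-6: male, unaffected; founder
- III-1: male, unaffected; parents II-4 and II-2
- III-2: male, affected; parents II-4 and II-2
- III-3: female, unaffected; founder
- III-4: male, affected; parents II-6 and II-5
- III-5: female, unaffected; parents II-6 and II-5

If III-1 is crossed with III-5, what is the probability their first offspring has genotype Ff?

II-4 is unaffected so carries F and passed f to III-2 (ff), so II-4 is Ff.
II-2 is unaffected so carries F and received f from I-1 (ff), so II-2 is Ff.
III-1 is an unaffected offspring of II-4 (Ff) × II-2 (Ff), whose cross gives 1/4 FF : 1/2 Ff : 1/4 ff; conditioning on being unaffected, III-1 is FF with probability 1/3, Ff with probability 2/3.
II-6 is unaffected so carries F and passed f to III-4 (ff), so II-6 is Ff.
II-5 is unaffected so carries F and passed f to III-4 (ff), so II-5 is Ff.
III-5 is an unaffected offspring of II-6 (Ff) × II-5 (Ff), whose cross gives 1/4 FF : 1/2 Ff : 1/4 ff; conditioning on being unaffected, III-5 is FF with probability 1/3, Ff with probability 2/3.
Summing over parental genotype combinations, P(offspring has genotype Ff) = 2/9·1/2 + 2/9·1/2 + 4/9·1/2 = 4/9.

4/9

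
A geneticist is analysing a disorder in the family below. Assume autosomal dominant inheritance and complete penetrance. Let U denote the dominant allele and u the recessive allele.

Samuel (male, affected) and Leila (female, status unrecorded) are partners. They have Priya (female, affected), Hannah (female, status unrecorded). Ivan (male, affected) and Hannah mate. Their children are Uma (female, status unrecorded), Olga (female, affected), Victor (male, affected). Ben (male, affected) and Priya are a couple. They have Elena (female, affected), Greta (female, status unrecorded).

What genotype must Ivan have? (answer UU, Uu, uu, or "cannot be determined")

Ivan's phenotype allows UU or Uu, and no parent or child forces a single allele at both positions; consistent genotype assignments exist with Ivan as UU or Uu.

cannot be determined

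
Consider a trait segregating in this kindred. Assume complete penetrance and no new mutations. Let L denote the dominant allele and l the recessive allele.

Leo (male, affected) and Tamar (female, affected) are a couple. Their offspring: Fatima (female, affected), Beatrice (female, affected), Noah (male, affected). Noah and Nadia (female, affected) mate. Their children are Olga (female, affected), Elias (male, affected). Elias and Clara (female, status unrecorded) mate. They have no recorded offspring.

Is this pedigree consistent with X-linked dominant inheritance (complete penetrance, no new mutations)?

Yes

A consistent assignment under X-linked dominant exists: Leo X^L Y, Tamar X^L X^L, Fatima X^L X^L, Beatrice X^L X^L, Noah X^L Y, Nadia X^L X^L, Olga X^L X^L, Elias X^L Y, Clara X^L X^L.
In this assignment every recorded phenotype matches its genotype and every non-founder's genotype is obtainable from its parents' genotypes, so the pedigree is consistent.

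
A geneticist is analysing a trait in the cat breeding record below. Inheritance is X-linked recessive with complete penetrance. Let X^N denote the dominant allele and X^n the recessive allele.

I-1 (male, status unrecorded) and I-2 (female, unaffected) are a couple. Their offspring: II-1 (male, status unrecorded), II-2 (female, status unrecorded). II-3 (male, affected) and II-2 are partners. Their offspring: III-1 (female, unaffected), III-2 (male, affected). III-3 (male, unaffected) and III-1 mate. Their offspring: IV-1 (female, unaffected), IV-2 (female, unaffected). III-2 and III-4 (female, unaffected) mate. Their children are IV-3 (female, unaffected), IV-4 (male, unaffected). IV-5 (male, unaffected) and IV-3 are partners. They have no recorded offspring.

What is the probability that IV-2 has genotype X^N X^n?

1/2

III-3 is unaffected, so III-3 is X^N Y.
III-1 is unaffected so carries N and received n from II-3 (X^n Y), so III-1 is X^N X^n.
Their cross gives offspring ratios 1/2 X^N X^N : 1/2 X^N X^n. Conditioning on IV-2 being unaffected, P(X^N X^n) = 1/2 / 1 = 1/2.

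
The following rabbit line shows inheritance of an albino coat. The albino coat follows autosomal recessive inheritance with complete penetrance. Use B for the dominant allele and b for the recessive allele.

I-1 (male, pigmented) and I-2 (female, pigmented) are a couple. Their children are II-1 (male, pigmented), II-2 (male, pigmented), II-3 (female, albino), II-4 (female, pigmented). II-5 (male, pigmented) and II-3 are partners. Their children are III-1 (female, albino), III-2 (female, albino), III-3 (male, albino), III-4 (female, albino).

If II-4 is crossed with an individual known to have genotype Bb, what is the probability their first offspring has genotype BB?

1/3

I-1 is pigmented so carries B and passed b to II-3 (bb), so I-1 is Bb.
I-2 is pigmented so carries B and passed b to II-3 (bb), so I-2 is Bb.
II-4 is a pigmented offspring of I-1 (Bb) × I-2 (Bb), whose cross gives 1/4 BB : 1/2 Bb : 1/4 bb; conditioning on being pigmented, II-4 is BB with probability 1/3, Bb with probability 2/3.
Summing over parental genotype combinations, P(offspring has genotype BB) = 1/3·1/2 + 2/3·1/4 = 1/3.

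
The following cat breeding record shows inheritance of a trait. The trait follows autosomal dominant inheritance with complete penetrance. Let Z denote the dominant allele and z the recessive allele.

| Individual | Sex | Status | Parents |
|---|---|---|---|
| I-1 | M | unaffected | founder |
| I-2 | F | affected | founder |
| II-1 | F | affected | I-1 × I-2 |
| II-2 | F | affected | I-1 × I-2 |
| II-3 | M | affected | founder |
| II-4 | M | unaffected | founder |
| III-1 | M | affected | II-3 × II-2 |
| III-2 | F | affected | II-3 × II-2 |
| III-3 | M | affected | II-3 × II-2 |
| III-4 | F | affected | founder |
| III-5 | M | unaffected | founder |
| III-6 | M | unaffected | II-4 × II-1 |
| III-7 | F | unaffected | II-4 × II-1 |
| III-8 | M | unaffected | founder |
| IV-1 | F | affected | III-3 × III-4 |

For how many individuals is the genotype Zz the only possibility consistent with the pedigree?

2

Obligate heterozygotes: II-1 is affected so carries Z and received z from I-1 (zz), so II-1 is Zz; II-2 is affected so carries Z and received z from I-1 (zz), so II-2 is Zz.
Every other individual is either homozygous by phenotype or has at least one consistent homozygous assignment, so the count is 2.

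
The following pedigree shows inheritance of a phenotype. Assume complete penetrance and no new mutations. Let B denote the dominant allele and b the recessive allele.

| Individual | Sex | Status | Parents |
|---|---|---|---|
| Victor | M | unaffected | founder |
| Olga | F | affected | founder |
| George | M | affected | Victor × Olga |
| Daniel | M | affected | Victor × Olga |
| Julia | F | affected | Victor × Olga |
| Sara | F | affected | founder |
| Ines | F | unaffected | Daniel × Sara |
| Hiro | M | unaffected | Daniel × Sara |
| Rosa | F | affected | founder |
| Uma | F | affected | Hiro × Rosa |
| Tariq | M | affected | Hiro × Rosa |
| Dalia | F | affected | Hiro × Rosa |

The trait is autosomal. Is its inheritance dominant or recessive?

dominant

Daniel and Sara are both affected yet have an unaffected child Ines. Under a recessive model two affected parents are homozygous and every child would be affected, so the trait cannot be recessive.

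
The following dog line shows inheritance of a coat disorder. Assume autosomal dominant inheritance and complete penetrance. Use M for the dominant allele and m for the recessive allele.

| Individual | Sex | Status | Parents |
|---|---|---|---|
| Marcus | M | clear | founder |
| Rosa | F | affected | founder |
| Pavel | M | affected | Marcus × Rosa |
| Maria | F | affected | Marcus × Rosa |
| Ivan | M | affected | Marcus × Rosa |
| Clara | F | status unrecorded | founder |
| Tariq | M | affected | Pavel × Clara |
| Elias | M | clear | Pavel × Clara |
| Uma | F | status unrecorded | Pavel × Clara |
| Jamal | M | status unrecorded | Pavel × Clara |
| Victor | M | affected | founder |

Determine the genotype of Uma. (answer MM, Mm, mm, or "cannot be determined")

Uma's phenotype is unrecorded, and no parent or child forces a single allele at both positions; consistent genotype assignments exist with Uma as MM or Mm or mm.

cannot be determined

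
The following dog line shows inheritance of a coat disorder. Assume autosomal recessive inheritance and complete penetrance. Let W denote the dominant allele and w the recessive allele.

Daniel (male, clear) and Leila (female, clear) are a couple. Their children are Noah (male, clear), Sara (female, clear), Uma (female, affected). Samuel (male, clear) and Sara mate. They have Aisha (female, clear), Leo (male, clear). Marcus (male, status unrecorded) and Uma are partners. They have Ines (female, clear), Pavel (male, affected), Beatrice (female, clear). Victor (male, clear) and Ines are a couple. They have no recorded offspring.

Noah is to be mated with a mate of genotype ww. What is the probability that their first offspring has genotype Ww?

Daniel is clear so carries W and passed w to Uma (ww), so Daniel is Ww.
Leila is clear so carries W and passed w to Uma (ww), so Leila is Ww.
Noah is a clear offspring of Daniel (Ww) × Leila (Ww), whose cross gives 1/4 WW : 1/2 Ww : 1/4 ww; conditioning on being clear, Noah is WW with probability 1/3, Ww with probability 2/3.
Summing over parental genotype combinations, P(offspring has genotype Ww) = 1/3·1 + 2/3·1/2 = 2/3.

2/3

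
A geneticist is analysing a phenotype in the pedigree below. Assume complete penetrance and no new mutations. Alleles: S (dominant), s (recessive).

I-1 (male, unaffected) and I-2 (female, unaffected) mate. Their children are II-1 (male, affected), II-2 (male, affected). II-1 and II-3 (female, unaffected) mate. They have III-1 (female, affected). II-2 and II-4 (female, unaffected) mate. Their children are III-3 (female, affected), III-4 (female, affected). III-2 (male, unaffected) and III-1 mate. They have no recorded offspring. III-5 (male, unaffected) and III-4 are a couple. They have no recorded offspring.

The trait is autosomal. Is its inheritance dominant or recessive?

recessive

I-1 and I-2 are both unaffected yet have an affected child II-1. Under dominance, an affected child requires at least one affected parent, so the trait cannot be dominant.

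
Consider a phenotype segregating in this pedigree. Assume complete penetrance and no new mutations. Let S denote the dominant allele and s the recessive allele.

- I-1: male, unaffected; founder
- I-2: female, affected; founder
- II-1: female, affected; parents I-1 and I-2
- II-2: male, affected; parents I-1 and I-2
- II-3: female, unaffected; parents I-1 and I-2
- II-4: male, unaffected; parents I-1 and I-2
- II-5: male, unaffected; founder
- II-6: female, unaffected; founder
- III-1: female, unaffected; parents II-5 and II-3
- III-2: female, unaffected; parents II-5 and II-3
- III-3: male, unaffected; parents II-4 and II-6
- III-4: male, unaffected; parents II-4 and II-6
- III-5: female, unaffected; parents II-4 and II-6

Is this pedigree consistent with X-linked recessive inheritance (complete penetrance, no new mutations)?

No

Under X-linked recessive, II-1 (affected, female) cannot arise from I-1 (unaffected) × I-2 (affected).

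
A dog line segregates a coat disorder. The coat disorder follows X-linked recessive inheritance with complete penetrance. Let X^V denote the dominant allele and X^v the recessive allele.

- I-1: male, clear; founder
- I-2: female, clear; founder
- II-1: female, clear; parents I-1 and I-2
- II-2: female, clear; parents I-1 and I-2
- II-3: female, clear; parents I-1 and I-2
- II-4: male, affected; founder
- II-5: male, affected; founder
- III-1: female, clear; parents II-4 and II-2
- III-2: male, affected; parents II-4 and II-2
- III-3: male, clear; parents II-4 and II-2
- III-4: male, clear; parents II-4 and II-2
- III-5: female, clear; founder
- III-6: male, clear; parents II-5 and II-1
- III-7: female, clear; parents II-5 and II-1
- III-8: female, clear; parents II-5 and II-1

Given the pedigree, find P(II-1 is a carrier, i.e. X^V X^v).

1/9

I-1 is clear, so I-1 is X^V Y.
I-2 is clear so carries V and passed v to II-2 (X^V X^v, whose V came from I-1), so I-2 is X^V X^v.
Their cross gives offspring ratios 1/2 X^V X^V : 1/2 X^V X^v. Conditioning on II-1 being clear, P(X^V X^v) = 1/2 / 1 = 1/2 before taking II-1's own offspring into account.
II-5 is affected, so II-5 is X^v Y.
Now use II-1's offspring. Probability of each recorded status — clear son III-6: 1/2 if II-1 is X^V X^v, 1 if X^V X^V; clear daughter III-7: 1/2 if II-1 is X^V X^v, 1 if X^V X^V; clear daughter III-8: 1/2 if II-1 is X^V X^v, 1 if X^V X^V.
Bayes: P(X^V X^v) = 1/2·1/8 / (1/2·1/8 + 1/2·1) = 1/9.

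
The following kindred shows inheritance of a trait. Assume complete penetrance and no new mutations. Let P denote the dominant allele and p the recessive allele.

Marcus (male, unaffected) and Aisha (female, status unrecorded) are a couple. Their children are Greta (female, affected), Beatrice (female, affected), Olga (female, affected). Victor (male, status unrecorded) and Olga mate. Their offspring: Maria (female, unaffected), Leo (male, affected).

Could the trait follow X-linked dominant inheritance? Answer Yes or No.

Yes

A consistent assignment under X-linked dominant exists: Marcus X^p Y, Aisha X^P X^P, Greta X^P X^p, Beatrice X^P X^p, Olga X^P X^p, Victor X^p Y, Maria X^p X^p, Leo X^P Y.
In this assignment every recorded phenotype matches its genotype and every non-founder's genotype is obtainable from its parents' genotypes, so the pedigree is consistent.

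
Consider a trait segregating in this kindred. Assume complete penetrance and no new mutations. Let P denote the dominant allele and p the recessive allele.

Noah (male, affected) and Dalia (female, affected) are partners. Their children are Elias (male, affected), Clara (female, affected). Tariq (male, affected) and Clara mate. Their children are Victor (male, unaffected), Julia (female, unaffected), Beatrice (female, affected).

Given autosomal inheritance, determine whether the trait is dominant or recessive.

dominant

Tariq and Clara are both affected yet have an unaffected child Victor. Under a recessive model two affected parents are homozygous and every child would be affected, so the trait cannot be recessive.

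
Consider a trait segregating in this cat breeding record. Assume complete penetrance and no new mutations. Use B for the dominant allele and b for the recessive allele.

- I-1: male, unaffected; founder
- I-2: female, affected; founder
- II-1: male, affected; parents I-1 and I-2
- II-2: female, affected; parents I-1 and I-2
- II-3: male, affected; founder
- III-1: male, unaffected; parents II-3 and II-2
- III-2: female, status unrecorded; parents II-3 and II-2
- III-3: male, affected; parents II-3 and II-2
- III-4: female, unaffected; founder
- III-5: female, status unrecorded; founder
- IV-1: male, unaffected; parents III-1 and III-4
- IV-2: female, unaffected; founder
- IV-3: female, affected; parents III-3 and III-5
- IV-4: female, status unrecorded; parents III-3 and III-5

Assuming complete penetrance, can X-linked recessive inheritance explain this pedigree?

Under X-linked recessive, II-2 (affected, female) cannot arise from I-1 (unaffected) × I-2 (affected).

No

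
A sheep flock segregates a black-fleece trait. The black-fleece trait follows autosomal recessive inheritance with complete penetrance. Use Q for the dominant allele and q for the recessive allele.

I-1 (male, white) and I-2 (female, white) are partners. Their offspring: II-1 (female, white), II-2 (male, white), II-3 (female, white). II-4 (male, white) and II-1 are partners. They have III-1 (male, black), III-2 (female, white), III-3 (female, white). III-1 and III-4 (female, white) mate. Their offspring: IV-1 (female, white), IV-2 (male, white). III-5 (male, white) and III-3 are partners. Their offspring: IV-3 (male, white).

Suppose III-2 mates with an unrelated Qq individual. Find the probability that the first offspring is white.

II-4 is white so carries Q and passed q to III-1 (qq), so II-4 is Qq.
II-1 is white so carries Q and passed q to III-1 (qq), so II-1 is Qq.
III-2 is a white offspring of II-4 (Qq) × II-1 (Qq), whose cross gives 1/4 QQ : 1/2 Qq : 1/4 qq; conditioning on being white, III-2 is QQ with probability 1/3, Qq with probability 2/3.
Summing over parental genotype combinations, P(offspring is white) = 1/3·1 + 2/3·3/4 = 5/6.

5/6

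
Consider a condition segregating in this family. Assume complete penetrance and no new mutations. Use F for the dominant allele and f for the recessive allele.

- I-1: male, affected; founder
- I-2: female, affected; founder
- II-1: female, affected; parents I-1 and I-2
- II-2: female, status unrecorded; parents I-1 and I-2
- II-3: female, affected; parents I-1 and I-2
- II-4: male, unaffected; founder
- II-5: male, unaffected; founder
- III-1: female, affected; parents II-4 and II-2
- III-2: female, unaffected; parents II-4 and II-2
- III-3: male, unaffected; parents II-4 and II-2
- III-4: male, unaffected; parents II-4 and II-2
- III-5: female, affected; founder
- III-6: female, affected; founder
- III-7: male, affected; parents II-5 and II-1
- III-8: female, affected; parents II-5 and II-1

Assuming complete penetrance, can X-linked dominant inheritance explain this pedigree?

A consistent assignment under X-linked dominant exists: I-1 X^F Y, I-2 X^F X^f, II-1 X^F X^F, II-2 X^F X^f, II-3 X^F X^F, II-4 X^f Y, II-5 X^f Y, III-1 X^F X^f, III-2 X^f X^f, III-3 X^f Y, III-4 X^f Y, III-5 X^F X^F, III-6 X^F X^F, III-7 X^F Y, III-8 X^F X^f.
In this assignment every recorded phenotype matches its genotype and every non-founder's genotype is obtainable from its parents' genotypes, so the pedigree is consistent.

Yes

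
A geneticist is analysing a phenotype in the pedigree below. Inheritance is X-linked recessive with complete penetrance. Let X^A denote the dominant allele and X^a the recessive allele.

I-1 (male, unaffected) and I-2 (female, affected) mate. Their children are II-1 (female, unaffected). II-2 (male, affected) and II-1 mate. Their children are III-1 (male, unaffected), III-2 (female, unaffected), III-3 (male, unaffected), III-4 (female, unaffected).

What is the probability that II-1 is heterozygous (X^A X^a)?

II-1 is unaffected so carries A and received a from I-2 (X^a X^a), so II-1 is X^A X^a, giving P(X^A X^a) = 1.

1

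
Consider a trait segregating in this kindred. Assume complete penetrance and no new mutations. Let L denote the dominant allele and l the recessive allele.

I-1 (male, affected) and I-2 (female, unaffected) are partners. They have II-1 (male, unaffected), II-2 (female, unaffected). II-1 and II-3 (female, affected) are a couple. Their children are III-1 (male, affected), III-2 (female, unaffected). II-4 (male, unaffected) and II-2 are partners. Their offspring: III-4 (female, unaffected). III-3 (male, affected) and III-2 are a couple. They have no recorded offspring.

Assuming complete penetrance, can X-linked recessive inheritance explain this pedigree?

A consistent assignment under X-linked recessive exists: I-1 X^l Y, I-2 X^L X^L, II-1 X^L Y, II-2 X^L X^l, II-3 X^l X^l, II-4 X^L Y, III-1 X^l Y, III-2 X^L X^l, III-3 X^l Y, III-4 X^L X^L.
In this assignment every recorded phenotype matches its genotype and every non-founder's genotype is obtainable from its parents' genotypes, so the pedigree is consistent.

Yes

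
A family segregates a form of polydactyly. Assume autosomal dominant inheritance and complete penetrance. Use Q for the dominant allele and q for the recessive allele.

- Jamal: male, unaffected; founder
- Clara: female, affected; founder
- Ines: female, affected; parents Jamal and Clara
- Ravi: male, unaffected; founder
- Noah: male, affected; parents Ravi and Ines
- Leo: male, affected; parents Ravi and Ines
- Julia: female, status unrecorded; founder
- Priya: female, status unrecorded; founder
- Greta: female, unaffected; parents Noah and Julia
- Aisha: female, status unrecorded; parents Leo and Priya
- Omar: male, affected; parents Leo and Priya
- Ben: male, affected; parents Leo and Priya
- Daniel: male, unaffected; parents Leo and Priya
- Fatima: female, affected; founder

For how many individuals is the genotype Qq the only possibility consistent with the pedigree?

3

Obligate heterozygotes: Ines is affected so carries Q and received q from Jamal (qq), so Ines is Qq; Noah is affected so carries Q and received q from Ravi (qq), so Noah is Qq; Leo is affected so carries Q and received q from Ravi (qq), so Leo is Qq.
Every other individual is either homozygous by phenotype or has at least one consistent homozygous assignment, so the count is 3.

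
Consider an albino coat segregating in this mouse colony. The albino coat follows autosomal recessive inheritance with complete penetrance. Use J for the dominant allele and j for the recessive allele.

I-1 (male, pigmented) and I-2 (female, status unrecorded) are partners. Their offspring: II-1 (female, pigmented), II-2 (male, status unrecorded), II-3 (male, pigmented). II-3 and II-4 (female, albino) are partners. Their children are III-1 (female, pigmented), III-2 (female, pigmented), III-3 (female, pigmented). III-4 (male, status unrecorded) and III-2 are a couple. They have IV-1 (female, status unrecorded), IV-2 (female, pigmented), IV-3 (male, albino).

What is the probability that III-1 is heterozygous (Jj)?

1

III-1 is pigmented so carries J and received j from II-4 (jj), so III-1 is Jj, giving P(Jj) = 1.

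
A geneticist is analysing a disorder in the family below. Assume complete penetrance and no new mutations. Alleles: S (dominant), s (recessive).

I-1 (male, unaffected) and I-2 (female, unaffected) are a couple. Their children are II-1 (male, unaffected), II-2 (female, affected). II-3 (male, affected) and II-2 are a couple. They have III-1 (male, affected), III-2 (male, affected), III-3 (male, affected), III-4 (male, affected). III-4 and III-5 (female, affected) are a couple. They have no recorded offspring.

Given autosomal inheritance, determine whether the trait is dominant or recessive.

I-1 and I-2 are both unaffected yet have an affected child II-2. Under dominance, an affected child requires at least one affected parent, so the trait cannot be dominant.

recessive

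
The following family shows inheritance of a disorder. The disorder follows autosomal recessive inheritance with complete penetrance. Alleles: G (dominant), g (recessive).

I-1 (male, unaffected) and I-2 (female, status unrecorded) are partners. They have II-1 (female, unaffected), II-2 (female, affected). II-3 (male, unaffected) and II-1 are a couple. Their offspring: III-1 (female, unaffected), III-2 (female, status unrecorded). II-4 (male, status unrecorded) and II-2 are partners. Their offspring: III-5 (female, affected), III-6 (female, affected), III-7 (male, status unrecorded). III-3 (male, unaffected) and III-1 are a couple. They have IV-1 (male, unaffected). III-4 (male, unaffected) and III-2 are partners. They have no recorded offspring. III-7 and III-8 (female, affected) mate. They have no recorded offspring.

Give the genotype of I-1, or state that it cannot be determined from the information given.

From phenotype alone, I-1 is GG or Gg.
I-1 is unaffected so carries G and passed g to II-2 (gg), so I-1 is Gg.

Gg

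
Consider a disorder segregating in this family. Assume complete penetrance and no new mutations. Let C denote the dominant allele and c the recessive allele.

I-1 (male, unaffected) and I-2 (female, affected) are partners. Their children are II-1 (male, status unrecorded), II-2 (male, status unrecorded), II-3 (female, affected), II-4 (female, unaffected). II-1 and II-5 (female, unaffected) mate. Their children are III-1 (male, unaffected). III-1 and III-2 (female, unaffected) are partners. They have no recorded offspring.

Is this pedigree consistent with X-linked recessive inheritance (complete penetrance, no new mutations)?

No

Under X-linked recessive, II-3 (affected, female) cannot arise from I-1 (unaffected) × I-2 (affected).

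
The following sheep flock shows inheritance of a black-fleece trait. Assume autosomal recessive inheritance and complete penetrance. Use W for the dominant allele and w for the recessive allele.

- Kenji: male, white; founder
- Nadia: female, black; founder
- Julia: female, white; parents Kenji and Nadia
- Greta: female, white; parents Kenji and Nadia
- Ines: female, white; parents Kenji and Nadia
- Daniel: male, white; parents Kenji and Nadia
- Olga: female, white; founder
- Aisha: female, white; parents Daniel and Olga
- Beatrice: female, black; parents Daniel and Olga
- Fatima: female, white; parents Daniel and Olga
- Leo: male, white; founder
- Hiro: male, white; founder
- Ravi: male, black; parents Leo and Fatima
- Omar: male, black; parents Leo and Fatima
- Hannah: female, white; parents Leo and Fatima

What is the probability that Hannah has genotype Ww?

Leo is white so carries W and passed w to Ravi (ww), so Leo is Ww.
Fatima is white so carries W and passed w to Ravi (ww), so Fatima is Ww.
Their cross gives offspring ratios 1/4 WW : 1/2 Ww : 1/4 ww. Conditioning on Hannah being white, P(Ww) = 1/2 / 3/4 = 2/3.

2/3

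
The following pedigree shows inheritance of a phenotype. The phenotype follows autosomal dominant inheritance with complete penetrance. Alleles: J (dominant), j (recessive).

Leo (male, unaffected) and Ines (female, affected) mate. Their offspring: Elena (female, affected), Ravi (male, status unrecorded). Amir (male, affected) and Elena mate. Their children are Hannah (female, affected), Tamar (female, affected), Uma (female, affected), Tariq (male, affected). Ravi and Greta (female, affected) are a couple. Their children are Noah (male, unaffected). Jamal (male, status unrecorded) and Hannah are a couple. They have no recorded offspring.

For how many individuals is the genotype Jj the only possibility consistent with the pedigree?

2

Obligate heterozygotes: Elena is affected so carries J and received j from Leo (jj), so Elena is Jj; Greta is affected so carries J and passed j to Noah (jj), so Greta is Jj.
Every other individual is either homozygous by phenotype or has at least one consistent homozygous assignment, so the count is 2.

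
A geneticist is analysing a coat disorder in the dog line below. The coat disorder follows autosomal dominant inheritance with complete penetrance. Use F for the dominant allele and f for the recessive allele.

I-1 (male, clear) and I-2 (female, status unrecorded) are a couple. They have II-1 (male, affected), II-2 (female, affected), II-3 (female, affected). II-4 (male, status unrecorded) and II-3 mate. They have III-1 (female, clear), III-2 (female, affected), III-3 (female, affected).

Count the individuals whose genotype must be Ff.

3

Obligate heterozygotes: II-1 is affected so carries F and received f from I-1 (ff), so II-1 is Ff; II-2 is affected so carries F and received f from I-1 (ff), so II-2 is Ff; II-3 is affected so carries F and received f from I-1 (ff), so II-3 is Ff.
Every other individual is either homozygous by phenotype or has at least one consistent homozygous assignment, so the count is 3.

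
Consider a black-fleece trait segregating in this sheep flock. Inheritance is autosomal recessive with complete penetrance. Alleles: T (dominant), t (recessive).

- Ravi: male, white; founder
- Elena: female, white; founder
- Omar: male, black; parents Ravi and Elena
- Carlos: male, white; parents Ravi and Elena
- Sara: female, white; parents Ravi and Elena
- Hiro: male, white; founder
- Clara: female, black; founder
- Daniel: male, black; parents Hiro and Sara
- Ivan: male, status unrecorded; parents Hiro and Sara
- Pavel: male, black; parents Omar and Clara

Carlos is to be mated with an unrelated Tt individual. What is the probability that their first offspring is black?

1/6

Ravi is white so carries T and passed t to Omar (tt), so Ravi is Tt.
Elena is white so carries T and passed t to Omar (tt), so Elena is Tt.
Carlos is a white offspring of Ravi (Tt) × Elena (Tt), whose cross gives 1/4 TT : 1/2 Tt : 1/4 tt; conditioning on being white, Carlos is TT with probability 1/3, Tt with probability 2/3.
Summing over parental genotype combinations, P(offspring is black) = 2/3·1/4 = 1/6.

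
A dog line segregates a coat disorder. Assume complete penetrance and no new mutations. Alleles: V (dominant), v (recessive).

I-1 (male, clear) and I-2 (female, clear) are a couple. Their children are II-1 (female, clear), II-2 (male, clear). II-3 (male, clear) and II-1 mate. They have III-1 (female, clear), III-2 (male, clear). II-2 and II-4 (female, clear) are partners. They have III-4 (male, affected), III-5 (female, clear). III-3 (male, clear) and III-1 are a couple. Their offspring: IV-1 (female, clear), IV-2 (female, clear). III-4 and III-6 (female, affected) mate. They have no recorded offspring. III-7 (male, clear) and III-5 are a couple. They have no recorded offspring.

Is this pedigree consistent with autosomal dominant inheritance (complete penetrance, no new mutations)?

Under autosomal dominant, III-4 (affected, male) cannot arise from II-2 (clear) × II-4 (clear).

No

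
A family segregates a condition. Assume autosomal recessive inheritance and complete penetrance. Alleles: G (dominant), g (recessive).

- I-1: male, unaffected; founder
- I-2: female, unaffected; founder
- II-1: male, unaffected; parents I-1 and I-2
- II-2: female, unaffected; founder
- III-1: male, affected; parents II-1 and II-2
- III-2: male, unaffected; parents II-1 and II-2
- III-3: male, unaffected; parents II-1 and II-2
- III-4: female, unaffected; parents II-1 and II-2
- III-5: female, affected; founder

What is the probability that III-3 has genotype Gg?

II-1 is unaffected so carries G and passed g to III-1 (gg), so II-1 is Gg.
II-2 is unaffected so carries G and passed g to III-1 (gg), so II-2 is Gg.
Their cross gives offspring ratios 1/4 GG : 1/2 Gg : 1/4 gg. Conditioning on III-3 being unaffected, P(Gg) = 1/2 / 3/4 = 2/3.

2/3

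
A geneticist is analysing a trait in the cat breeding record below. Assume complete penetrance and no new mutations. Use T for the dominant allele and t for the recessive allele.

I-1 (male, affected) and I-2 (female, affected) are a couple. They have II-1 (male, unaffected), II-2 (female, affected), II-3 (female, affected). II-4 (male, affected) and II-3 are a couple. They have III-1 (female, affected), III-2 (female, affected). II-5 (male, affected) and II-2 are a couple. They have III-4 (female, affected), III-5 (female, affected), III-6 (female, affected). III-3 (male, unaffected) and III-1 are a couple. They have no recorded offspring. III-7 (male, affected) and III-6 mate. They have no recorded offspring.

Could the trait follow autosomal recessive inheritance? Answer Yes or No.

Under autosomal recessive, II-1 (unaffected, male) cannot arise from I-1 (affected) × I-2 (affected).

No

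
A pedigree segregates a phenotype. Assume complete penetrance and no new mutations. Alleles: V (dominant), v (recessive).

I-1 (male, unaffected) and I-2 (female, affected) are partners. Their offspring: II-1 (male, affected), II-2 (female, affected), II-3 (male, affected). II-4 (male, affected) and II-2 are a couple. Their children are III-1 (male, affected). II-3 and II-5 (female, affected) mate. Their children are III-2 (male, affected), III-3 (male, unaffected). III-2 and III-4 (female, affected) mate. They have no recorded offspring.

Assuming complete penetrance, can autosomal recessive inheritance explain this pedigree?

No

Under autosomal recessive, III-3 (unaffected, male) cannot arise from II-3 (affected) × II-5 (affected).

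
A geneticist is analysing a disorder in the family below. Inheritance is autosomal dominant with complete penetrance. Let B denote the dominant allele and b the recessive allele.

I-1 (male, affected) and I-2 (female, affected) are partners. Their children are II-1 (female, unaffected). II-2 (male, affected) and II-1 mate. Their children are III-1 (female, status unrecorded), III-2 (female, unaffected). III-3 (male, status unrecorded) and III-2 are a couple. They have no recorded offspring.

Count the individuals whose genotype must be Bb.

Obligate heterozygotes: I-1 is affected so carries B and passed b to II-1 (bb), so I-1 is Bb; I-2 is affected so carries B and passed b to II-1 (bb), so I-2 is Bb; II-2 is affected so carries B and passed b to III-2 (bb), so II-2 is Bb.
Every other individual is either homozygous by phenotype or has at least one consistent homozygous assignment, so the count is 3.

3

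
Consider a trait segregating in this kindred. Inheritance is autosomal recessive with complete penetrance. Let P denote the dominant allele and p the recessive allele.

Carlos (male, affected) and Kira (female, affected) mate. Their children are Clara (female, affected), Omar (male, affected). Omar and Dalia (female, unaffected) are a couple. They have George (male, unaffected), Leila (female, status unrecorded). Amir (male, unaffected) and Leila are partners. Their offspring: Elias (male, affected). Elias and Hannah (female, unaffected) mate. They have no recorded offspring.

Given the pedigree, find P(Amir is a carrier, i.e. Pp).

1

Amir is unaffected so carries P and passed p to Elias (pp), so Amir is Pp, giving P(Pp) = 1.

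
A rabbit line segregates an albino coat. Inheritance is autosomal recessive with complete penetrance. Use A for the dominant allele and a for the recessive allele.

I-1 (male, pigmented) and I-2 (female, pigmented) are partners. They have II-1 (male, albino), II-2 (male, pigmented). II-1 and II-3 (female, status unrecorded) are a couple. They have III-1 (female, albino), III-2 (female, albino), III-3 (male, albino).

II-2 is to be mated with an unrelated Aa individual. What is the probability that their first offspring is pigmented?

I-1 is pigmented so carries A and passed a to II-1 (aa), so I-1 is Aa.
I-2 is pigmented so carries A and passed a to II-1 (aa), so I-2 is Aa.
II-2 is a pigmented offspring of I-1 (Aa) × I-2 (Aa), whose cross gives 1/4 AA : 1/2 Aa : 1/4 aa; conditioning on being pigmented, II-2 is AA with probability 1/3, Aa with probability 2/3.
Summing over parental genotype combinations, P(offspring is pigmented) = 1/3·1 + 2/3·3/4 = 5/6.

5/6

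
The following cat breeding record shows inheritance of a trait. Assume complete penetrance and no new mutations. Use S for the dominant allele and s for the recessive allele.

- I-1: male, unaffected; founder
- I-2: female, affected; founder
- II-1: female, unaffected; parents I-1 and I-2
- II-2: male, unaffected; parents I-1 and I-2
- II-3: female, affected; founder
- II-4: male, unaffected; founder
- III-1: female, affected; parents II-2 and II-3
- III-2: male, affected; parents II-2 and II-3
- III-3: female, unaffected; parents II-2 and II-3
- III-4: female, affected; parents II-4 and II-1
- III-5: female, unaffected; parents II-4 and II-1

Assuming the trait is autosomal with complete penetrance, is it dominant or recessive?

recessive

II-4 and II-1 are both unaffected yet have an affected child III-4. Under dominance, an affected child requires at least one affected parent, so the trait cannot be dominant.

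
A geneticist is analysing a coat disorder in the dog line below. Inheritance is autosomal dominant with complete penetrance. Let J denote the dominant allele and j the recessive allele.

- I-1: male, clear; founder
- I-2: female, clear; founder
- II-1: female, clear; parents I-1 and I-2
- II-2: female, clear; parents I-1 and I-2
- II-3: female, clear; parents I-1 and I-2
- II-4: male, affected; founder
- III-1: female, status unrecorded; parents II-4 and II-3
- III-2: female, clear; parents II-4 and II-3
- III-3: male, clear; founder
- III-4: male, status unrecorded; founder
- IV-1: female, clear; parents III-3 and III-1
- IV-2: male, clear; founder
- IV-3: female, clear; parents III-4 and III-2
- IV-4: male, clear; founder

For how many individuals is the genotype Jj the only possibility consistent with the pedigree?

Obligate heterozygotes: II-4 is affected so carries J and passed j to III-2 (jj), so II-4 is Jj.
Every other individual is either homozygous by phenotype or has at least one consistent homozygous assignment, so the count is 1.

1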